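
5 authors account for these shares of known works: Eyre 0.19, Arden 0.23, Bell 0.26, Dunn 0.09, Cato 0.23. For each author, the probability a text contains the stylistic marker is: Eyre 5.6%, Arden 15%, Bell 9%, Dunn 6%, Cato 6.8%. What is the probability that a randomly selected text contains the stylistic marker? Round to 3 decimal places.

0.090

Unnormalized posteriors (prior × likelihood):
  Eyre: 0.19 × 0.056 = 0.01064
  Arden: 0.23 × 0.15 = 0.0345
  Bell: 0.26 × 0.09 = 0.0234
  Dunn: 0.09 × 0.06 = 0.0054
  Cato: 0.23 × 0.068 = 0.01564
P(marker) = 0.01064 + 0.0345 + 0.0234 + 0.0054 + 0.01564 = 0.08958 → 0.090.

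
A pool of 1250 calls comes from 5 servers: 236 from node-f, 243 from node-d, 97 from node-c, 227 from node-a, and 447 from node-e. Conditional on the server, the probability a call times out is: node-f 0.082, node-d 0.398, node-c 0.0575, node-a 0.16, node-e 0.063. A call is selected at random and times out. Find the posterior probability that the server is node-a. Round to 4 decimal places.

0.1951

Compute prior × likelihood for every hypothesis:
  node-f: 0.1888 × 0.082 = 0.0154816
  node-d: 0.1944 × 0.398 = 0.0773712
  node-c: 0.0776 × 0.0575 = 0.004462
  node-a: 0.1816 × 0.16 = 0.029056
  node-e: 0.3576 × 0.063 = 0.0225288
Normalizing constant = 0.1488996.
P(node-a | evidence) = 0.029056 / 0.1488996 ≈ 0.1951.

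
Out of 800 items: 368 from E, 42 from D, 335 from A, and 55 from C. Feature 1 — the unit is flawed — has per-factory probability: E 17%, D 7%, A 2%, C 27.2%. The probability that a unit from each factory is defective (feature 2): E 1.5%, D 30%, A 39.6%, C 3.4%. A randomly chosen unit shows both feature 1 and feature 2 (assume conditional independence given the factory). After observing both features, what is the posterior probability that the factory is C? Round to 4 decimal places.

0.1021

Compute prior × likelihood for every hypothesis:
  E: 0.46 × 0.17 × 0.015 = 0.001173
  D: 0.0525 × 0.07 × 0.3 = 0.0011025
  A: 0.41875 × 0.02 × 0.396 = 0.0033165
  C: 0.06875 × 0.272 × 0.034 = 0.0006358
Sum = 0.0062278.
P(C | evidence) = 0.0006358 / 0.0062278 ≈ 0.1021.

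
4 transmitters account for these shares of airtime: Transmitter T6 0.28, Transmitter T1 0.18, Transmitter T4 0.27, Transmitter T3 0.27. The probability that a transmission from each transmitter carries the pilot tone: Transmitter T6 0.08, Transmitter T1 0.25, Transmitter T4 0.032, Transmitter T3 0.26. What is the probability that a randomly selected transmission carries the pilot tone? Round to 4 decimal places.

0.1462

Compute prior × likelihood for every hypothesis:
  Transmitter T6: 0.28 × 0.08 = 0.0224
  Transmitter T1: 0.18 × 0.25 = 0.045
  Transmitter T4: 0.27 × 0.032 = 0.00864
  Transmitter T3: 0.27 × 0.26 = 0.0702
P(pilot) = 0.0224 + 0.045 + 0.00864 + 0.0702 = 0.14624 → 0.1462.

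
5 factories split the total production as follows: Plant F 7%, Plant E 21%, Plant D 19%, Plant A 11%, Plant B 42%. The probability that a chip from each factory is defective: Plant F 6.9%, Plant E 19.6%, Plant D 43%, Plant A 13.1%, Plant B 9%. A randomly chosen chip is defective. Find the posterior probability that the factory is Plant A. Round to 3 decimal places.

0.080

Compute prior × likelihood for every hypothesis:
  Plant F: 0.07 × 0.069 = 0.00483
  Plant E: 0.21 × 0.196 = 0.04116
  Plant D: 0.19 × 0.43 = 0.0817
  Plant A: 0.11 × 0.131 = 0.01441
  Plant B: 0.42 × 0.09 = 0.0378
Total = 0.1799.
P(Plant A | evidence) = 0.01441 / 0.1799 ≈ 0.080.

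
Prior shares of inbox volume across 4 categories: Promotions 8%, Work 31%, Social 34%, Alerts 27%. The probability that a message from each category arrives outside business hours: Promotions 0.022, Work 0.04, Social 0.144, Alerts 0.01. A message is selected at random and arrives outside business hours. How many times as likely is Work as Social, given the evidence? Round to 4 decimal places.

By Bayes' rule, posterior ∝ prior × likelihood:
  Promotions: 0.08 × 0.022 = 0.00176
  Work: 0.31 × 0.04 = 0.0124
  Social: 0.34 × 0.144 = 0.04896
  Alerts: 0.27 × 0.01 = 0.0027
Normalizing constant = 0.06582.
The ratio is 0.0124 / 0.04896 (the normalizer cancels) = 0.2533.

0.2533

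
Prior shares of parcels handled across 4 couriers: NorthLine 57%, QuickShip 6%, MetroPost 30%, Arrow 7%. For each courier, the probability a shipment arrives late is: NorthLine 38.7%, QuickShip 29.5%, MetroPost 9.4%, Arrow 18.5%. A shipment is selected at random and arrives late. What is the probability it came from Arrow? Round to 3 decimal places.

0.046

By Bayes' rule, posterior ∝ prior × likelihood:
  NorthLine: 0.57 × 0.387 = 0.22059
  QuickShip: 0.06 × 0.295 = 0.0177
  MetroPost: 0.3 × 0.094 = 0.0282
  Arrow: 0.07 × 0.185 = 0.01295
Normalizing constant = 0.27944.
P(Arrow | evidence) = 0.01295 / 0.27944 ≈ 0.046.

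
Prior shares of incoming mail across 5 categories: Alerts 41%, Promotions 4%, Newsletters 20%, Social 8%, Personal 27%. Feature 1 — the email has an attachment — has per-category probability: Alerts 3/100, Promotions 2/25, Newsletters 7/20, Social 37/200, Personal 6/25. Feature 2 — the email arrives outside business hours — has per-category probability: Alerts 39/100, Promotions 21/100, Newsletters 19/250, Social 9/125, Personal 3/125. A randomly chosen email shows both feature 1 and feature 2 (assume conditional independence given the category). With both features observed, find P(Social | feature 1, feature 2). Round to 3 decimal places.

Prior × likelihood for each hypothesis:
  Alerts: 0.41 × 0.03 × 0.39 = 0.004797
  Promotions: 0.04 × 0.08 × 0.21 = 0.000672
  Newsletters: 0.2 × 0.35 × 0.076 = 0.00532
  Social: 0.08 × 0.185 × 0.072 = 0.0010656
  Personal: 0.27 × 0.24 × 0.024 = 0.0015552
Total = 0.0134098.
P(Social | evidence) = 0.0010656 / 0.0134098 ≈ 0.079.

0.079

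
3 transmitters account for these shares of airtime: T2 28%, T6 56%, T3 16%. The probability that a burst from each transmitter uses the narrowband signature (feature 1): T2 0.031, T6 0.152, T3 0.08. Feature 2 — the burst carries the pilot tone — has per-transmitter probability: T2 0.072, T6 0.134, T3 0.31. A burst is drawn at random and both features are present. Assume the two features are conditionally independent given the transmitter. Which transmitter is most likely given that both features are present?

T6

Prior × likelihood for each hypothesis:
  T2: 0.28 × 0.031 × 0.072 = 0.00062496
  T6: 0.56 × 0.152 × 0.134 = 0.01140608
  T3: 0.16 × 0.08 × 0.31 = 0.003968
Sum = 0.01599904.
Largest term belongs to T6, so T6 is most probable.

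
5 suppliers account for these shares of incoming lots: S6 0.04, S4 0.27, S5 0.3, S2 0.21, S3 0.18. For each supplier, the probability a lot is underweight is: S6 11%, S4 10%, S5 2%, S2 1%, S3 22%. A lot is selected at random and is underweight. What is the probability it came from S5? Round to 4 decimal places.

0.0759

Prior × likelihood for each hypothesis:
  S6: 0.04 × 0.11 = 0.0044
  S4: 0.27 × 0.1 = 0.027
  S5: 0.3 × 0.02 = 0.006
  S2: 0.21 × 0.01 = 0.0021
  S3: 0.18 × 0.22 = 0.0396
Normalizing constant = 0.0791.
P(S5 | evidence) = 0.006 / 0.0791 ≈ 0.0759.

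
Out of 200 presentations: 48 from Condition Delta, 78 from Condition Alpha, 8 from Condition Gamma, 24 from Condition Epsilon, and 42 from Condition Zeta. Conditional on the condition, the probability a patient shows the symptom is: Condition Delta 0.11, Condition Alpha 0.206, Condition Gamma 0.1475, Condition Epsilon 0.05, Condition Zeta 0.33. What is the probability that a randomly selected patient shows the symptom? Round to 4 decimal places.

0.1879

Unnormalized posteriors (prior × likelihood):
  Condition Delta: 0.24 × 0.11 = 0.0264
  Condition Alpha: 0.39 × 0.206 = 0.08034
  Condition Gamma: 0.04 × 0.1475 = 0.0059
  Condition Epsilon: 0.12 × 0.05 = 0.006
  Condition Zeta: 0.21 × 0.33 = 0.0693
P(symptomatic) = 0.0264 + 0.08034 + 0.0059 + 0.006 + 0.0693 = 0.18794 → 0.1879.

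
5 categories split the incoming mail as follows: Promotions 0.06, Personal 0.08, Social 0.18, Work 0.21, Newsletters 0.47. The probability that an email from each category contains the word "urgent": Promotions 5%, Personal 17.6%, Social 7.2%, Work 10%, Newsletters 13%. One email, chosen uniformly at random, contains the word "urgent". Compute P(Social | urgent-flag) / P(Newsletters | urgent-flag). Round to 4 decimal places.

Unnormalized posteriors (prior × likelihood):
  Promotions: 0.06 × 0.05 = 0.003
  Personal: 0.08 × 0.176 = 0.01408
  Social: 0.18 × 0.072 = 0.01296
  Work: 0.21 × 0.1 = 0.021
  Newsletters: 0.47 × 0.13 = 0.0611
Sum = 0.11214.
The ratio is 0.01296 / 0.0611 (the normalizer cancels) = 0.2121.

0.2121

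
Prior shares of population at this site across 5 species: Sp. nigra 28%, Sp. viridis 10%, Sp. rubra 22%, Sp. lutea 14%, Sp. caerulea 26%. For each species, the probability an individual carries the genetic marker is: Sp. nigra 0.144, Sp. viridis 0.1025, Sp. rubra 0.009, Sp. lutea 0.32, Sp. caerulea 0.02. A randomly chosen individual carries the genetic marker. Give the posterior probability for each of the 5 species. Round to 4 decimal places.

By Bayes' rule, posterior ∝ prior × likelihood:
  Sp. nigra: 0.28 × 0.144 = 0.04032
  Sp. viridis: 0.1 × 0.1025 = 0.01025
  Sp. rubra: 0.22 × 0.009 = 0.00198
  Sp. lutea: 0.14 × 0.32 = 0.0448
  Sp. caerulea: 0.26 × 0.02 = 0.0052
Normalizing constant = 0.10255.
P(Sp. nigra | marker) = 0.04032/0.10255 ≈ 0.3932
P(Sp. viridis | marker) = 0.01025/0.10255 ≈ 0.1000
P(Sp. rubra | marker) = 0.00198/0.10255 ≈ 0.0193
P(Sp. lutea | marker) = 0.0448/0.10255 ≈ 0.4369
P(Sp. caerulea | marker) = 0.0052/0.10255 ≈ 0.0507

Sp. nigra 0.3932, Sp. viridis 0.1000, Sp. rubra 0.0193, Sp. lutea 0.4369, Sp. caerulea 0.0507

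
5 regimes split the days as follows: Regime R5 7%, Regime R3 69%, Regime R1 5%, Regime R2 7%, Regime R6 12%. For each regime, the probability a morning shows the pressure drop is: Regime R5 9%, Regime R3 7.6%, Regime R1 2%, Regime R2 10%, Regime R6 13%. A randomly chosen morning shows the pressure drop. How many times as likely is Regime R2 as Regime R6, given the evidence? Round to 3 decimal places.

Compute prior × likelihood for every hypothesis:
  Regime R5: 0.07 × 0.09 = 0.0063
  Regime R3: 0.69 × 0.076 = 0.05244
  Regime R1: 0.05 × 0.02 = 0.001
  Regime R2: 0.07 × 0.1 = 0.007
  Regime R6: 0.12 × 0.13 = 0.0156
Total = 0.08234.
The ratio is 0.007 / 0.0156 (the normalizer cancels) = 0.449.

0.449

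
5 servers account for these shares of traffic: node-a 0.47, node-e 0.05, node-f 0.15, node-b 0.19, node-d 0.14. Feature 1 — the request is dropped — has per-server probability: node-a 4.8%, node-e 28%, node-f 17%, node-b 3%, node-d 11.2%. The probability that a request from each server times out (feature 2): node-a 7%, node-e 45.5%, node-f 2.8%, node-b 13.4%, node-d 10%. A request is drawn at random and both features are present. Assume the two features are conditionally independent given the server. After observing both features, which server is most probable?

node-e

Unnormalized posteriors (prior × likelihood):
  node-a: 0.47 × 0.048 × 0.07 = 0.0015792
  node-e: 0.05 × 0.28 × 0.455 = 0.00637
  node-f: 0.15 × 0.17 × 0.028 = 0.000714
  node-b: 0.19 × 0.03 × 0.134 = 0.0007638
  node-d: 0.14 × 0.112 × 0.1 = 0.001568
Total = 0.010995.
Largest term belongs to node-e, so node-e is most probable.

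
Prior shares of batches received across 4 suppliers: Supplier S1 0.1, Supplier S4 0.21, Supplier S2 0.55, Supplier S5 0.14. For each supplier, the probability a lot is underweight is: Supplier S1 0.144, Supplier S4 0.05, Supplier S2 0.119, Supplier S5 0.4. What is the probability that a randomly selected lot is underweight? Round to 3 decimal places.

Prior × likelihood for each hypothesis:
  Supplier S1: 0.1 × 0.144 = 0.0144
  Supplier S4: 0.21 × 0.05 = 0.0105
  Supplier S2: 0.55 × 0.119 = 0.06545
  Supplier S5: 0.14 × 0.4 = 0.056
P(underweight) = 0.0144 + 0.0105 + 0.06545 + 0.056 = 0.14635 → 0.146.

0.146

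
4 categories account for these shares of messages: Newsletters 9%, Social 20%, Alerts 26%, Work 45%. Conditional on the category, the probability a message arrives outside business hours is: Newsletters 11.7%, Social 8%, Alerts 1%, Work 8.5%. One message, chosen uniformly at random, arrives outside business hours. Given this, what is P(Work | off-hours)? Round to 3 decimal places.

0.568

By Bayes' rule, posterior ∝ prior × likelihood:
  Newsletters: 0.09 × 0.117 = 0.01053
  Social: 0.2 × 0.08 = 0.016
  Alerts: 0.26 × 0.01 = 0.0026
  Work: 0.45 × 0.085 = 0.03825
Sum = 0.06738.
P(Work | evidence) = 0.03825 / 0.06738 ≈ 0.568.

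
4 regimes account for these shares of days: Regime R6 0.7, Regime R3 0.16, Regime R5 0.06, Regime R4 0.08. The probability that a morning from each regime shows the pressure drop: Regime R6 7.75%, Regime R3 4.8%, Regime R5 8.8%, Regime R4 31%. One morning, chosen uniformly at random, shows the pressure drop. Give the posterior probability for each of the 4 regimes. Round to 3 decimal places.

Prior × likelihood for each hypothesis:
  Regime R6: 0.7 × 0.0775 = 0.05425
  Regime R3: 0.16 × 0.048 = 0.00768
  Regime R5: 0.06 × 0.088 = 0.00528
  Regime R4: 0.08 × 0.31 = 0.0248
Total = 0.09201.
P(Regime R6 | drop) = 0.05425/0.09201 ≈ 0.590
P(Regime R3 | drop) = 0.00768/0.09201 ≈ 0.083
P(Regime R5 | drop) = 0.00528/0.09201 ≈ 0.057
P(Regime R4 | drop) = 0.0248/0.09201 ≈ 0.270

Regime R6 0.590, Regime R3 0.083, Regime R5 0.057, Regime R4 0.270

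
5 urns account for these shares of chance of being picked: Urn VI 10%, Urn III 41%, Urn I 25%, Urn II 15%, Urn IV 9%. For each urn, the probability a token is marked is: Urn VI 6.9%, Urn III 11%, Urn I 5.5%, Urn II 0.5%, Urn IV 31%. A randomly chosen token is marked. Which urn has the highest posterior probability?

Prior × likelihood for each hypothesis:
  Urn VI: 0.1 × 0.069 = 0.0069
  Urn III: 0.41 × 0.11 = 0.0451
  Urn I: 0.25 × 0.055 = 0.01375
  Urn II: 0.15 × 0.005 = 0.00075
  Urn IV: 0.09 × 0.31 = 0.0279
Normalizing constant = 0.0944.
Largest term belongs to Urn III, so Urn III is most probable.

Urn III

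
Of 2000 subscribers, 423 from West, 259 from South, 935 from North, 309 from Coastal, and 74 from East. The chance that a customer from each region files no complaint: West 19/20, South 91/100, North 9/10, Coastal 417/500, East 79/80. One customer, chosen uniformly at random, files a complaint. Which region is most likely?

Taking complements, P(complaint | each) = West 0.05, South 0.09, North 0.1, Coastal 0.166, East 0.0125.
Unnormalized posteriors (prior × likelihood):
  West: 0.2115 × 0.05 = 0.010575
  South: 0.1295 × 0.09 = 0.011655
  North: 0.4675 × 0.1 = 0.04675
  Coastal: 0.1545 × 0.166 = 0.025647
  East: 0.037 × 0.0125 = 0.0004625
Sum = 0.0950895.
Largest term belongs to North, so North is most probable.

North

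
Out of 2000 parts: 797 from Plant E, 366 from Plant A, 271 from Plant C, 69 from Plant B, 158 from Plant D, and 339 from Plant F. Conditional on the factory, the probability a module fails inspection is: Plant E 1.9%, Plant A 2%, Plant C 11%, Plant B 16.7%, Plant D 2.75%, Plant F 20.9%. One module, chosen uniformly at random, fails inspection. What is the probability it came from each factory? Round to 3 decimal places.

By Bayes' rule, posterior ∝ prior × likelihood:
  Plant E: 0.3985 × 0.019 = 0.0075715
  Plant A: 0.183 × 0.02 = 0.00366
  Plant C: 0.1355 × 0.11 = 0.014905
  Plant B: 0.0345 × 0.167 = 0.0057615
  Plant D: 0.079 × 0.0275 = 0.0021725
  Plant F: 0.1695 × 0.209 = 0.0354255
Sum = 0.069496.
P(Plant E | nonconforming) = 0.0075715/0.069496 ≈ 0.109
P(Plant A | nonconforming) = 0.00366/0.069496 ≈ 0.053
P(Plant C | nonconforming) = 0.014905/0.069496 ≈ 0.214
P(Plant B | nonconforming) = 0.0057615/0.069496 ≈ 0.083
P(Plant D | nonconforming) = 0.0021725/0.069496 ≈ 0.031
P(Plant F | nonconforming) = 0.0354255/0.069496 ≈ 0.510

Plant E 0.109, Plant A 0.053, Plant C 0.214, Plant B 0.083, Plant D 0.031, Plant F 0.510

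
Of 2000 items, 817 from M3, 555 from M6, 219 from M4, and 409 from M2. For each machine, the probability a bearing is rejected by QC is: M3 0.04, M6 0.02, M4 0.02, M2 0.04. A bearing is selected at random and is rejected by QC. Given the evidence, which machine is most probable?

Unnormalized posteriors (prior × likelihood):
  M3: 0.4085 × 0.04 = 0.01634
  M6: 0.2775 × 0.02 = 0.00555
  M4: 0.1095 × 0.02 = 0.00219
  M2: 0.2045 × 0.04 = 0.00818
Total = 0.03226.
Largest term belongs to M3, so M3 is most probable.

M3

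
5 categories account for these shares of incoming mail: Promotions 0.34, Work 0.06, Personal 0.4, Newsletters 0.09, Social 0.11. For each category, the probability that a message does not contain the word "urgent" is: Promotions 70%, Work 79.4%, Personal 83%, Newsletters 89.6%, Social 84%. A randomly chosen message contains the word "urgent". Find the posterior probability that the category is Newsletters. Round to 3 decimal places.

Taking complements, P(urgent-flag | each) = Promotions 0.3, Work 0.206, Personal 0.17, Newsletters 0.104, Social 0.16.
Prior × likelihood for each hypothesis:
  Promotions: 0.34 × 0.3 = 0.102
  Work: 0.06 × 0.206 = 0.01236
  Personal: 0.4 × 0.17 = 0.068
  Newsletters: 0.09 × 0.104 = 0.00936
  Social: 0.11 × 0.16 = 0.0176
Normalizing constant = 0.20932.
P(Newsletters | evidence) = 0.00936 / 0.20932 ≈ 0.045.

0.045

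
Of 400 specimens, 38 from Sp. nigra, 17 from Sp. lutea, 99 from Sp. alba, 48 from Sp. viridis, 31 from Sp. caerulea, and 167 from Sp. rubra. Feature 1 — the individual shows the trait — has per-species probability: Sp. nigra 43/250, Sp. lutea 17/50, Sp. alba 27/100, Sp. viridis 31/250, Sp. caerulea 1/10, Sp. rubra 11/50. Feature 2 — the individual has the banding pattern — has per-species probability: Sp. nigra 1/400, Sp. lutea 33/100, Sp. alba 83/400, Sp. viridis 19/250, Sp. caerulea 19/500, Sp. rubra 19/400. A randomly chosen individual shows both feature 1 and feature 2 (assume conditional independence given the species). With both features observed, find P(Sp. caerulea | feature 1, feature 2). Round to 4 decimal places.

Prior × likelihood for each hypothesis:
  Sp. nigra: 0.095 × 0.172 × 0.0025 = 0.00004085
  Sp. lutea: 0.0425 × 0.34 × 0.33 = 0.0047685
  Sp. alba: 0.2475 × 0.27 × 0.2075 = 0.0138661875
  Sp. viridis: 0.12 × 0.124 × 0.076 = 0.00113088
  Sp. caerulea: 0.0775 × 0.1 × 0.038 = 0.0002945
  Sp. rubra: 0.4175 × 0.22 × 0.0475 = 0.004362875
Total = 0.0244637925.
P(Sp. caerulea | evidence) = 0.0002945 / 0.0244637925 ≈ 0.0120.

0.0120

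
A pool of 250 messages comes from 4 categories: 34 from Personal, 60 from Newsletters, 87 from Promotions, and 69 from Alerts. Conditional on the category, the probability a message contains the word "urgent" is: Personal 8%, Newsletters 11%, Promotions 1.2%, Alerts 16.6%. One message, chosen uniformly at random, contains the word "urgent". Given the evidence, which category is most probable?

Alerts

Compute prior × likelihood for every hypothesis:
  Personal: 0.136 × 0.08 = 0.01088
  Newsletters: 0.24 × 0.11 = 0.0264
  Promotions: 0.348 × 0.012 = 0.004176
  Alerts: 0.276 × 0.166 = 0.045816
Normalizing constant = 0.087272.
Largest term belongs to Alerts, so Alerts is most probable.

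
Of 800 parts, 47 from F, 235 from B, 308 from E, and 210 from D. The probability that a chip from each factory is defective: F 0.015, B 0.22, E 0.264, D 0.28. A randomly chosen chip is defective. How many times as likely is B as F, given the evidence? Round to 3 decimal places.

Prior × likelihood for each hypothesis:
  F: 0.05875 × 0.015 = 0.00088125
  B: 0.29375 × 0.22 = 0.064625
  E: 0.385 × 0.264 = 0.10164
  D: 0.2625 × 0.28 = 0.0735
Normalizing constant = 0.24064625.
The ratio is 0.064625 / 0.00088125 (the normalizer cancels) = 73.333.

73.333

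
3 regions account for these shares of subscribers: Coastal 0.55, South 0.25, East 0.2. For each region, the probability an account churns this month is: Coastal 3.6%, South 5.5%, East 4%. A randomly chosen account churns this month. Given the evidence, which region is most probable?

Prior × likelihood for each hypothesis:
  Coastal: 0.55 × 0.036 = 0.0198
  South: 0.25 × 0.055 = 0.01375
  East: 0.2 × 0.04 = 0.008
Normalizing constant = 0.04155.
Largest term belongs to Coastal, so Coastal is most probable.

Coastal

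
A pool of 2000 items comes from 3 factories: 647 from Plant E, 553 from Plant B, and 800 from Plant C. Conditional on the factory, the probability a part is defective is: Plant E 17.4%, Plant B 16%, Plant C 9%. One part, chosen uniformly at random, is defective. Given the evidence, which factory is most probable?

Unnormalized posteriors (prior × likelihood):
  Plant E: 0.3235 × 0.174 = 0.056289
  Plant B: 0.2765 × 0.16 = 0.04424
  Plant C: 0.4 × 0.09 = 0.036
Total = 0.136529.
Largest term belongs to Plant E, so Plant E is most probable.

Plant E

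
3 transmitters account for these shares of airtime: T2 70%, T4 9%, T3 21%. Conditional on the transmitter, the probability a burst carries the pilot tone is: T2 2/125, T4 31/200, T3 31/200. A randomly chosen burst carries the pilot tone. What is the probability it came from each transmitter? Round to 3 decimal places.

T2 0.194, T4 0.242, T3 0.564

By Bayes' rule, posterior ∝ prior × likelihood:
  T2: 0.7 × 0.016 = 0.0112
  T4: 0.09 × 0.155 = 0.01395
  T3: 0.21 × 0.155 = 0.03255
Normalizing constant = 0.0577.
P(T2 | pilot) = 0.0112/0.0577 ≈ 0.194
P(T4 | pilot) = 0.01395/0.0577 ≈ 0.242
P(T3 | pilot) = 0.03255/0.0577 ≈ 0.564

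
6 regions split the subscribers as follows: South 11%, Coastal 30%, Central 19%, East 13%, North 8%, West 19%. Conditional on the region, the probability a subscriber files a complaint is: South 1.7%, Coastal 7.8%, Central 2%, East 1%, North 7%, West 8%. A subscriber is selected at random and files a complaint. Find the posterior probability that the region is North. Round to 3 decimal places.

By Bayes' rule, posterior ∝ prior × likelihood:
  South: 0.11 × 0.017 = 0.00187
  Coastal: 0.3 × 0.078 = 0.0234
  Central: 0.19 × 0.02 = 0.0038
  East: 0.13 × 0.01 = 0.0013
  North: 0.08 × 0.07 = 0.0056
  West: 0.19 × 0.08 = 0.0152
Normalizing constant = 0.05117.
P(North | evidence) = 0.0056 / 0.05117 ≈ 0.109.

0.109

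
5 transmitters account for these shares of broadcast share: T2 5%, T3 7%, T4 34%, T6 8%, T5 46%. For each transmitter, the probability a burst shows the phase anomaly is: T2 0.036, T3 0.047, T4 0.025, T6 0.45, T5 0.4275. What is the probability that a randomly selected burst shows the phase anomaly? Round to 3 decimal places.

0.246

Compute prior × likelihood for every hypothesis:
  T2: 0.05 × 0.036 = 0.0018
  T3: 0.07 × 0.047 = 0.00329
  T4: 0.34 × 0.025 = 0.0085
  T6: 0.08 × 0.45 = 0.036
  T5: 0.46 × 0.4275 = 0.19665
P(anomaly) = 0.0018 + 0.00329 + 0.0085 + 0.036 + 0.19665 = 0.24624 → 0.246.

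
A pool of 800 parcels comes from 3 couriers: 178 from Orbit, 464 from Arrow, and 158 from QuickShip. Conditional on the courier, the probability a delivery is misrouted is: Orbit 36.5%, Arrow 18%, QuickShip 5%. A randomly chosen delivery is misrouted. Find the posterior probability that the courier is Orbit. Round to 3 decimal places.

By Bayes' rule, posterior ∝ prior × likelihood:
  Orbit: 0.2225 × 0.365 = 0.0812125
  Arrow: 0.58 × 0.18 = 0.1044
  QuickShip: 0.1975 × 0.05 = 0.009875
Sum = 0.1954875.
P(Orbit | evidence) = 0.0812125 / 0.1954875 ≈ 0.415.

0.415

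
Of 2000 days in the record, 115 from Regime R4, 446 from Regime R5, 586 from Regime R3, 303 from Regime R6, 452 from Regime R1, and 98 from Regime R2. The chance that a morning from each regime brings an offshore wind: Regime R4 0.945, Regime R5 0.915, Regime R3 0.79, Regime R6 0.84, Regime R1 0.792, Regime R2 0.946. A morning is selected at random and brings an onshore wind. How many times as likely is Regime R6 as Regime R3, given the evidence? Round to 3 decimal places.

0.394

Taking complements, P(onshore | each) = Regime R4 0.055, Regime R5 0.085, Regime R3 0.21, Regime R6 0.16, Regime R1 0.208, Regime R2 0.054.
Compute prior × likelihood for every hypothesis:
  Regime R4: 0.0575 × 0.055 = 0.0031625
  Regime R5: 0.223 × 0.085 = 0.018955
  Regime R3: 0.293 × 0.21 = 0.06153
  Regime R6: 0.1515 × 0.16 = 0.02424
  Regime R1: 0.226 × 0.208 = 0.047008
  Regime R2: 0.049 × 0.054 = 0.002646
Total = 0.1575415.
The ratio is 0.02424 / 0.06153 (the normalizer cancels) = 0.394.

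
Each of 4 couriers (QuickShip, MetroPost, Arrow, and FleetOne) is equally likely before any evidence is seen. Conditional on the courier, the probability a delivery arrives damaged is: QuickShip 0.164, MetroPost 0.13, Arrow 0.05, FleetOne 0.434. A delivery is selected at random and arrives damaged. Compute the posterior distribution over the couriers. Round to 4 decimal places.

With a uniform prior (1/4 each), posterior ∝ likelihood:
  QuickShip: 0.164
  MetroPost: 0.13
  Arrow: 0.05
  FleetOne: 0.434
Total = 0.778.
P(QuickShip | damaged) = 0.164/0.778 ≈ 0.2108
P(MetroPost | damaged) = 0.13/0.778 ≈ 0.1671
P(Arrow | damaged) = 0.05/0.778 ≈ 0.0643
P(FleetOne | damaged) = 0.434/0.778 ≈ 0.5578
(Check: 0.2108+0.1671+0.0643+0.5578 = 1.0000.)

QuickShip 0.2108, MetroPost 0.1671, Arrow 0.0643, FleetOne 0.5578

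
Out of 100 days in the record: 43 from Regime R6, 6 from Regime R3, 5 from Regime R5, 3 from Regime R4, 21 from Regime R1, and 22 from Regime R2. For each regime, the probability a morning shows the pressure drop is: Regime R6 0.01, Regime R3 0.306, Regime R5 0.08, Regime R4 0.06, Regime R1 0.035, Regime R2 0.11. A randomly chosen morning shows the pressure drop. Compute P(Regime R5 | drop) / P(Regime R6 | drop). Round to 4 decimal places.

Unnormalized posteriors (prior × likelihood):
  Regime R6: 0.43 × 0.01 = 0.0043
  Regime R3: 0.06 × 0.306 = 0.01836
  Regime R5: 0.05 × 0.08 = 0.004
  Regime R4: 0.03 × 0.06 = 0.0018
  Regime R1: 0.21 × 0.035 = 0.00735
  Regime R2: 0.22 × 0.11 = 0.0242
Total = 0.06001.
The ratio is 0.004 / 0.0043 (the normalizer cancels) = 0.9302.

0.9302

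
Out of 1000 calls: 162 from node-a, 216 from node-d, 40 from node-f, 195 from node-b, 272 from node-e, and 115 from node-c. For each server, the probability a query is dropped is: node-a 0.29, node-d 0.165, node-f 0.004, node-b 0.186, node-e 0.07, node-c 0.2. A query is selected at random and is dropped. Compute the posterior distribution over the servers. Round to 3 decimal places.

Compute prior × likelihood for every hypothesis:
  node-a: 0.162 × 0.29 = 0.04698
  node-d: 0.216 × 0.165 = 0.03564
  node-f: 0.04 × 0.004 = 0.00016
  node-b: 0.195 × 0.186 = 0.03627
  node-e: 0.272 × 0.07 = 0.01904
  node-c: 0.115 × 0.2 = 0.023
Total = 0.16109.
P(node-a | dropped) = 0.04698/0.16109 ≈ 0.292
P(node-d | dropped) = 0.03564/0.16109 ≈ 0.221
P(node-f | dropped) = 0.00016/0.16109 ≈ 0.001
P(node-b | dropped) = 0.03627/0.16109 ≈ 0.225
P(node-e | dropped) = 0.01904/0.16109 ≈ 0.118
P(node-c | dropped) = 0.023/0.16109 ≈ 0.143
(Check: 0.292+0.221+0.001+0.225+0.118+0.143 = 1.000.)

node-a 0.292, node-d 0.221, node-f 0.001, node-b 0.225, node-e 0.118, node-c 0.143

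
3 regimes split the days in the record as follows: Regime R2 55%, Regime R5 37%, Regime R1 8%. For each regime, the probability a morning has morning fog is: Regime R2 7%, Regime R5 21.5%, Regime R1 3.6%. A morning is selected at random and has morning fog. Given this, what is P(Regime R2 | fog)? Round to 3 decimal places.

0.318

Prior × likelihood for each hypothesis:
  Regime R2: 0.55 × 0.07 = 0.0385
  Regime R5: 0.37 × 0.215 = 0.07955
  Regime R1: 0.08 × 0.036 = 0.00288
Normalizing constant = 0.12093.
P(Regime R2 | evidence) = 0.0385 / 0.12093 ≈ 0.318.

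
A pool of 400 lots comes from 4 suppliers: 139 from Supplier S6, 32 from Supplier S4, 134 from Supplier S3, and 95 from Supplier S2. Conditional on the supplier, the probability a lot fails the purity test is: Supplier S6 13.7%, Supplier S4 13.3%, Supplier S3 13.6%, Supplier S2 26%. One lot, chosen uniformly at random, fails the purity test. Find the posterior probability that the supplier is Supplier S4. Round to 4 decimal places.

Compute prior × likelihood for every hypothesis:
  Supplier S6: 0.3475 × 0.137 = 0.0476075
  Supplier S4: 0.08 × 0.133 = 0.01064
  Supplier S3: 0.335 × 0.136 = 0.04556
  Supplier S2: 0.2375 × 0.26 = 0.06175
Total = 0.1655575.
P(Supplier S4 | evidence) = 0.01064 / 0.1655575 ≈ 0.0643.

0.0643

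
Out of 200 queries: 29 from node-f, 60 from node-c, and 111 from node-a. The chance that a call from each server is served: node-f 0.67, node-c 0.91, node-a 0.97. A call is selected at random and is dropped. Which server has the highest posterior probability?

Taking complements, P(dropped | each) = node-f 0.33, node-c 0.09, node-a 0.03.
By Bayes' rule, posterior ∝ prior × likelihood:
  node-f: 0.145 × 0.33 = 0.04785
  node-c: 0.3 × 0.09 = 0.027
  node-a: 0.555 × 0.03 = 0.01665
Normalizing constant = 0.0915.
Largest term belongs to node-f, so node-f is most probable.

node-f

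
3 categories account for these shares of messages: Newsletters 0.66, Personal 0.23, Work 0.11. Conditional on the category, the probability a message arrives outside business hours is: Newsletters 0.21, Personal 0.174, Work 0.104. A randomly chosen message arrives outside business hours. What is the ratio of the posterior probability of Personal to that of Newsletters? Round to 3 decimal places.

0.289

Prior × likelihood for each hypothesis:
  Newsletters: 0.66 × 0.21 = 0.1386
  Personal: 0.23 × 0.174 = 0.04002
  Work: 0.11 × 0.104 = 0.01144
Total = 0.19006.
The ratio is 0.04002 / 0.1386 (the normalizer cancels) = 0.289.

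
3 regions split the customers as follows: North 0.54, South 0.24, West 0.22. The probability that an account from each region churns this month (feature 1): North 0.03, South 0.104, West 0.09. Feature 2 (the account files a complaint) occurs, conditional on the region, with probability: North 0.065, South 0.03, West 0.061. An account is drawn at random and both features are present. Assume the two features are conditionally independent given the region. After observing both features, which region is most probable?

Prior × likelihood for each hypothesis:
  North: 0.54 × 0.03 × 0.065 = 0.001053
  South: 0.24 × 0.104 × 0.03 = 0.0007488
  West: 0.22 × 0.09 × 0.061 = 0.0012078
Total = 0.0030096.
Largest term belongs to West, so West is most probable.

West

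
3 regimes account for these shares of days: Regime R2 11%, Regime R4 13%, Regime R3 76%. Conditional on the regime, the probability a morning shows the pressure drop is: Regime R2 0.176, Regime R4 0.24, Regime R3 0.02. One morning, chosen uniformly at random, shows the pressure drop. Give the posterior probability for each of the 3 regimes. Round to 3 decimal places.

Regime R2 0.294, Regime R4 0.474, Regime R3 0.231

Compute prior × likelihood for every hypothesis:
  Regime R2: 0.11 × 0.176 = 0.01936
  Regime R4: 0.13 × 0.24 = 0.0312
  Regime R3: 0.76 × 0.02 = 0.0152
Normalizing constant = 0.06576.
P(Regime R2 | drop) = 0.01936/0.06576 ≈ 0.294
P(Regime R4 | drop) = 0.0312/0.06576 ≈ 0.474
P(Regime R3 | drop) = 0.0152/0.06576 ≈ 0.231
(Check: 0.294+0.474+0.231 = 0.999.)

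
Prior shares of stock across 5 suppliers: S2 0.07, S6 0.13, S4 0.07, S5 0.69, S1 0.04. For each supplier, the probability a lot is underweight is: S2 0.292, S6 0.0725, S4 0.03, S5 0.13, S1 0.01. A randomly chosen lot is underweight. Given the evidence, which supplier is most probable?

Compute prior × likelihood for every hypothesis:
  S2: 0.07 × 0.292 = 0.02044
  S6: 0.13 × 0.0725 = 0.009425
  S4: 0.07 × 0.03 = 0.0021
  S5: 0.69 × 0.13 = 0.0897
  S1: 0.04 × 0.01 = 0.0004
Sum = 0.122065.
Largest term belongs to S5, so S5 is most probable.

S5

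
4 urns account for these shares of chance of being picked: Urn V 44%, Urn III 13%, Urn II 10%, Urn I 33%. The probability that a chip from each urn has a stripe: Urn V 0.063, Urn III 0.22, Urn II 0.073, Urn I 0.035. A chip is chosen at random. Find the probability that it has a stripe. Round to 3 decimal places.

By Bayes' rule, posterior ∝ prior × likelihood:
  Urn V: 0.44 × 0.063 = 0.02772
  Urn III: 0.13 × 0.22 = 0.0286
  Urn II: 0.1 × 0.073 = 0.0073
  Urn I: 0.33 × 0.035 = 0.01155
P(striped) = 0.02772 + 0.0286 + 0.0073 + 0.01155 = 0.07517 → 0.075.

0.075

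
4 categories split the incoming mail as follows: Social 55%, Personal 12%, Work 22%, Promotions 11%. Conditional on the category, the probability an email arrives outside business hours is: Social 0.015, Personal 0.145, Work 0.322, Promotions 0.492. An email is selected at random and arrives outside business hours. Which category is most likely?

Unnormalized posteriors (prior × likelihood):
  Social: 0.55 × 0.015 = 0.00825
  Personal: 0.12 × 0.145 = 0.0174
  Work: 0.22 × 0.322 = 0.07084
  Promotions: 0.11 × 0.492 = 0.05412
Sum = 0.15061.
Largest term belongs to Work, so Work is most probable.

Work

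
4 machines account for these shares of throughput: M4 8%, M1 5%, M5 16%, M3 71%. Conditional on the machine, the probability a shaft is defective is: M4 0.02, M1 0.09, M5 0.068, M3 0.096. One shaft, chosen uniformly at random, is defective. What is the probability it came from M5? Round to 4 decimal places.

By Bayes' rule, posterior ∝ prior × likelihood:
  M4: 0.08 × 0.02 = 0.0016
  M1: 0.05 × 0.09 = 0.0045
  M5: 0.16 × 0.068 = 0.01088
  M3: 0.71 × 0.096 = 0.06816
Normalizing constant = 0.08514.
P(M5 | evidence) = 0.01088 / 0.08514 ≈ 0.1278.

0.1278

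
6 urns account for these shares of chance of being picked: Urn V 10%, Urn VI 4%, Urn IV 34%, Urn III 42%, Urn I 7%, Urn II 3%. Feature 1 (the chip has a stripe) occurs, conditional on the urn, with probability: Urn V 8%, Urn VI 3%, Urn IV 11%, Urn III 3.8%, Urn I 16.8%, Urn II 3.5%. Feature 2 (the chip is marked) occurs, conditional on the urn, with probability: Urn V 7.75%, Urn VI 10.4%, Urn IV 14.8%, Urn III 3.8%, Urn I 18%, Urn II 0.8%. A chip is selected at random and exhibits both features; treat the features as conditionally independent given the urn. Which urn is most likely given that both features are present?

Urn IV

Unnormalized posteriors (prior × likelihood):
  Urn V: 0.1 × 0.08 × 0.0775 = 0.00062
  Urn VI: 0.04 × 0.03 × 0.104 = 0.0001248
  Urn IV: 0.34 × 0.11 × 0.148 = 0.0055352
  Urn III: 0.42 × 0.038 × 0.038 = 0.00060648
  Urn I: 0.07 × 0.168 × 0.18 = 0.0021168
  Urn II: 0.03 × 0.035 × 0.008 = 0.0000084
Sum = 0.00901168.
Largest term belongs to Urn IV, so Urn IV is most probable.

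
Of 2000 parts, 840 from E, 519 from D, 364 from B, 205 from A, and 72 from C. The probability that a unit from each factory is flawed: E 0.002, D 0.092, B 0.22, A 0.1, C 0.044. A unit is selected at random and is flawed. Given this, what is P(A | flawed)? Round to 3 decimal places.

Unnormalized posteriors (prior × likelihood):
  E: 0.42 × 0.002 = 0.00084
  D: 0.2595 × 0.092 = 0.023874
  B: 0.182 × 0.22 = 0.04004
  A: 0.1025 × 0.1 = 0.01025
  C: 0.036 × 0.044 = 0.001584
Normalizing constant = 0.076588.
P(A | evidence) = 0.01025 / 0.076588 ≈ 0.134.

0.134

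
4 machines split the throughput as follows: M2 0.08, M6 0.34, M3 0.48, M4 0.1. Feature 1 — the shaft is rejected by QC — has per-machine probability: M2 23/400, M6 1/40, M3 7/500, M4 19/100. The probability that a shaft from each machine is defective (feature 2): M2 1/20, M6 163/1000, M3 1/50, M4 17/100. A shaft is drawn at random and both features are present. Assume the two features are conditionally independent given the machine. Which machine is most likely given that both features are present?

Compute prior × likelihood for every hypothesis:
  M2: 0.08 × 0.0575 × 0.05 = 0.00023
  M6: 0.34 × 0.025 × 0.163 = 0.0013855
  M3: 0.48 × 0.014 × 0.02 = 0.0001344
  M4: 0.1 × 0.19 × 0.17 = 0.00323
Sum = 0.0049799.
Largest term belongs to M4, so M4 is most probable.

M4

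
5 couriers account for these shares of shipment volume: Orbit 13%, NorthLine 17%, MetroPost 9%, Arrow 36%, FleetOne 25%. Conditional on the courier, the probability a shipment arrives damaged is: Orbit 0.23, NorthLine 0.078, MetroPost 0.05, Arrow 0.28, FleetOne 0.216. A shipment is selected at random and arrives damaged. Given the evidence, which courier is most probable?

Arrow

By Bayes' rule, posterior ∝ prior × likelihood:
  Orbit: 0.13 × 0.23 = 0.0299
  NorthLine: 0.17 × 0.078 = 0.01326
  MetroPost: 0.09 × 0.05 = 0.0045
  Arrow: 0.36 × 0.28 = 0.1008
  FleetOne: 0.25 × 0.216 = 0.054
Sum = 0.20246.
Largest term belongs to Arrow, so Arrow is most probable.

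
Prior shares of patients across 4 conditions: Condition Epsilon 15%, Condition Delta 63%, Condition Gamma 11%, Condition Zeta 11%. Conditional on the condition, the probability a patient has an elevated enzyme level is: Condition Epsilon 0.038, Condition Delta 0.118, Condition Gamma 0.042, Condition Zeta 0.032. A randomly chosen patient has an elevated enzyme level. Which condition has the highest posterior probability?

Condition Delta

Unnormalized posteriors (prior × likelihood):
  Condition Epsilon: 0.15 × 0.038 = 0.0057
  Condition Delta: 0.63 × 0.118 = 0.07434
  Condition Gamma: 0.11 × 0.042 = 0.00462
  Condition Zeta: 0.11 × 0.032 = 0.00352
Normalizing constant = 0.08818.
Largest term belongs to Condition Delta, so Condition Delta is most probable.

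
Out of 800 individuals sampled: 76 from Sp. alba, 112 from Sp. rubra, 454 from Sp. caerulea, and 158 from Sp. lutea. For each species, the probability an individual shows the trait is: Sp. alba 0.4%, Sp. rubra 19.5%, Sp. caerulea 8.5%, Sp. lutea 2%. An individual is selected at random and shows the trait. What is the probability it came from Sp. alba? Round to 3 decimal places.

Unnormalized posteriors (prior × likelihood):
  Sp. alba: 0.095 × 0.004 = 0.00038
  Sp. rubra: 0.14 × 0.195 = 0.0273
  Sp. caerulea: 0.5675 × 0.085 = 0.0482375
  Sp. lutea: 0.1975 × 0.02 = 0.00395
Total = 0.0798675.
P(Sp. alba | evidence) = 0.00038 / 0.0798675 ≈ 0.005.

0.005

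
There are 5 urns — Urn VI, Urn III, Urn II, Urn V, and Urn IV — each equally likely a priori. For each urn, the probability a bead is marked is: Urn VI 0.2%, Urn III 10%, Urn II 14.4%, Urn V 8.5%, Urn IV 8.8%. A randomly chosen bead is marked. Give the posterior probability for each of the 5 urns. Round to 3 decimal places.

Since the prior is uniform, the posterior is proportional to the likelihood:
  Urn VI: 0.002
  Urn III: 0.1
  Urn II: 0.144
  Urn V: 0.085
  Urn IV: 0.088
Total = 0.419.
P(Urn VI | marked) = 0.002/0.419 ≈ 0.005
P(Urn III | marked) = 0.1/0.419 ≈ 0.239
P(Urn II | marked) = 0.144/0.419 ≈ 0.344
P(Urn V | marked) = 0.085/0.419 ≈ 0.203
P(Urn IV | marked) = 0.088/0.419 ≈ 0.210
(Check: 0.005+0.239+0.344+0.203+0.210 = 1.001.)

Urn VI 0.005, Urn III 0.239, Urn II 0.344, Urn V 0.203, Urn IV 0.210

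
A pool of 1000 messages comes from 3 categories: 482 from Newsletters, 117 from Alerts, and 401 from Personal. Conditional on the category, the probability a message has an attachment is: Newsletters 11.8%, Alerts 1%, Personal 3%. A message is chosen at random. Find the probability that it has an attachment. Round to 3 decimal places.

0.070

Compute prior × likelihood for every hypothesis:
  Newsletters: 0.482 × 0.118 = 0.056876
  Alerts: 0.117 × 0.01 = 0.00117
  Personal: 0.401 × 0.03 = 0.01203
P(attachment) = 0.056876 + 0.00117 + 0.01203 = 0.070076 → 0.070.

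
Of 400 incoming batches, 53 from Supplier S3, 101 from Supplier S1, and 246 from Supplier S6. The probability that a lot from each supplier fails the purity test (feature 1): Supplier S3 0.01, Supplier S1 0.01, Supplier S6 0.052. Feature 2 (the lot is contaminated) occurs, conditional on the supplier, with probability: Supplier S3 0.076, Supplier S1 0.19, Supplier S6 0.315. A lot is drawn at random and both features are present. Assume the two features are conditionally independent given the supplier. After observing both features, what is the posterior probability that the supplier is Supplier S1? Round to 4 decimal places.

0.0450

Prior × likelihood for each hypothesis:
  Supplier S3: 0.1325 × 0.01 × 0.076 = 0.0001007
  Supplier S1: 0.2525 × 0.01 × 0.19 = 0.00047975
  Supplier S6: 0.615 × 0.052 × 0.315 = 0.0100737
Sum = 0.01065415.
P(Supplier S1 | evidence) = 0.00047975 / 0.01065415 ≈ 0.0450.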